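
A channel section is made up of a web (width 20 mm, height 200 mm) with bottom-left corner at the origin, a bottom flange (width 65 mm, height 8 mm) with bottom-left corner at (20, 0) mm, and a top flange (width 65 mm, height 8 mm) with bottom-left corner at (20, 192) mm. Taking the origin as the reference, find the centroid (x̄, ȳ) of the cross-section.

Part | A | x̄ᵢ | ȳᵢ | A·x̄ᵢ | A·ȳᵢ
web | 4000.00 | 10.00 | 100.00 | 40000.00 | 400000.00
bottom flange | 520.00 | 52.50 | 4.00 | 27300.00 | 2080.00
top flange | 520.00 | 52.50 | 196.00 | 27300.00 | 101920.00
Σ | 5040.00 |  |  | 94600.00 | 504000.00
x̄ = 94600.00 / 5040.00 = 18.77 mm
ȳ = 504000.00 / 5040.00 = 100.00 mm

x̄ = 18.77 mm, ȳ = 100.00 mm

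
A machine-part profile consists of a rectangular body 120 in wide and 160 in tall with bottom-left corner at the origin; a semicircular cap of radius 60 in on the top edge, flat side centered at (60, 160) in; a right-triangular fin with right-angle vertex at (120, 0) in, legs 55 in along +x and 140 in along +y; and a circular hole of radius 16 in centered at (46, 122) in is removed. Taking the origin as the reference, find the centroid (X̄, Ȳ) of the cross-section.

X̄ = 71.21 in, Ȳ = 95.57 in

rectangular body: A = 120 × 160 = 19200.00, centroid at (60.00, 80.00).
semicircular top: A = ½π·60² = 5654.87, centroid at (60.00, 185.46).
triangular fin: A = ½·55·140 = 3850.00, centroid at (138.33, 46.67).
hole: A = −π·16² = -804.25, centroid at (46.00, 122.00).
ΣA = 27900.62 in²
ΣAX̄ = (19200.00)(60.00) + (5654.87)(60.00) + (3850.00)(138.33) + (-804.25)(46.00) = 1986879.94 in³
ΣAȲ = (19200.00)(80.00) + (5654.87)(185.46) + (3850.00)(46.67) + (-804.25)(122.00) = 2666327.13 in³
X̄ = 1986879.94 / 27900.62 = 71.21 in
Ȳ = 2666327.13 / 27900.62 = 95.57 in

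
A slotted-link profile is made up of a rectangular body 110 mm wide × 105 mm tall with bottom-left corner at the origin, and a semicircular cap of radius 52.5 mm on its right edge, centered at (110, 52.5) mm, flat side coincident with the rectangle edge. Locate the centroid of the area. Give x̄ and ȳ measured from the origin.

x̄ = 76.07 mm, ȳ = 52.50 mm

rectangular body: A = 110 × 105 = 11550.00, centroid at (55.00, 52.50).
semicircular end: A = ½π·52.5² = 4329.51, centroid at (132.28, 52.50).
ΣA = 15879.51 mm², ΣAx̄ = 1207964.56 mm³, ΣAȳ = 833674.14 mm³.
x̄ = 1207964.56/15879.51 = 76.07 mm; ȳ = 833674.14/15879.51 = 52.50 mm.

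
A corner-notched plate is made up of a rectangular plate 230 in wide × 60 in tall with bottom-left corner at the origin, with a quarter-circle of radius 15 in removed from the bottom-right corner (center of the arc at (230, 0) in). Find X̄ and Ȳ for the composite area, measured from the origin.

plate: A = 230 × 60 = 13800.00, centroid at (115.00, 30.00).
removed quarter-circle: A = −¼π·15² = -176.71, centroid at (223.63, 6.37).
ΣA = 13623.29 in²
ΣAX̄ = (13800.00)(115.00) + (-176.71)(223.63) = 1547480.65 in³
ΣAȲ = (13800.00)(30.00) + (-176.71)(6.37) = 412875.00 in³
X̄ = 1547480.65 / 13623.29 = 113.59 in
Ȳ = 412875.00 / 13623.29 = 30.31 in

X̄ = 113.59 in, Ȳ = 30.31 in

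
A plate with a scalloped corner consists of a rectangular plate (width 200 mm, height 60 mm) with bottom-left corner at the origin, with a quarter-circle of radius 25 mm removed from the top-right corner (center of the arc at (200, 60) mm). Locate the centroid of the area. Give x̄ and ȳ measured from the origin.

plate: A = 200 × 60 = 12000.00, centroid at (100.00, 30.00).
removed quarter-circle: A = −¼π·25² = -490.87, centroid at (189.39, 49.39).
ΣA = 11509.13 mm², ΣAx̄ = 1107033.56 mm³, ΣAȳ = 335755.90 mm³.
x̄ = 1107033.56/11509.13 = 96.19 mm; ȳ = 335755.90/11509.13 = 29.17 mm.

x̄ = 96.19 mm, ȳ = 29.17 mm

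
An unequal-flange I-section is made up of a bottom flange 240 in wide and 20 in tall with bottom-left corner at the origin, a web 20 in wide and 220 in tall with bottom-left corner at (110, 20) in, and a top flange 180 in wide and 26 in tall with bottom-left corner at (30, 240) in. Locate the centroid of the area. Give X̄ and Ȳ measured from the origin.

X̄ = 120.00 in, Ȳ = 129.97 in

bottom flange: A = 240 × 20 = 4800.00, centroid at (120.00, 10.00).
web: A = 20 × 220 = 4400.00, centroid at (120.00, 130.00).
top flange: A = 180 × 26 = 4680.00, centroid at (120.00, 253.00).
ΣA = 13880.00 in²
ΣAX̄ = (4800.00)(120.00) + (4400.00)(120.00) + (4680.00)(120.00) = 1665600.00 in³
ΣAȲ = (4800.00)(10.00) + (4400.00)(130.00) + (4680.00)(253.00) = 1804040.00 in³
X̄ = 1665600.00 / 13880.00 = 120.00 in
Ȳ = 1804040.00 / 13880.00 = 129.97 in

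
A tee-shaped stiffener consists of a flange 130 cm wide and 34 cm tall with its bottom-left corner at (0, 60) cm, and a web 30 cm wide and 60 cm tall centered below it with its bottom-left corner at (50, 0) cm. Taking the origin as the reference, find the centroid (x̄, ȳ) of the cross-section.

x̄ = 65.00 cm, ȳ = 63.40 cm

Part | A | x̄ᵢ | ȳᵢ | A·x̄ᵢ | A·ȳᵢ
web | 1800.00 | 65.00 | 30.00 | 117000.00 | 54000.00
flange | 4420.00 | 65.00 | 77.00 | 287300.00 | 340340.00
Σ | 6220.00 |  |  | 404300.00 | 394340.00
x̄ = 404300.00 / 6220.00 = 65.00 cm
ȳ = 394340.00 / 6220.00 = 63.40 cm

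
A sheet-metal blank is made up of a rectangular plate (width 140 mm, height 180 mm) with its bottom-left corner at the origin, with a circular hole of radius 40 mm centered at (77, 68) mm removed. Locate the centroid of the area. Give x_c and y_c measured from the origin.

x_c = 68.26 mm, y_c = 95.48 mm

Part | A | x̄ᵢ | ȳᵢ | A·x̄ᵢ | A·ȳᵢ
plate | 25200.00 | 70.00 | 90.00 | 1764000.00 | 2268000.00
hole | -5026.55 | 77.00 | 68.00 | -387044.21 | -341805.28
Σ | 20173.45 |  |  | 1376955.79 | 1926194.72
x_c = 1376955.79 / 20173.45 = 68.26 mm
y_c = 1926194.72 / 20173.45 = 95.48 mm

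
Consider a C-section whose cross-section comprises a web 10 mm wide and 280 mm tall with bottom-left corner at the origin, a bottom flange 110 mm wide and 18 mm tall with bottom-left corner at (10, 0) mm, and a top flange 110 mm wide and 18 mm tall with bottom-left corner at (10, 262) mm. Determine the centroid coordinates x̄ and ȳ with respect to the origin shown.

web: A = 10 × 280 = 2800.00, centroid at (5.00, 140.00).
bottom flange: A = 110 × 18 = 1980.00, centroid at (65.00, 9.00).
top flange: A = 110 × 18 = 1980.00, centroid at (65.00, 271.00).
ΣA = 6760.00 mm², ΣAx̄ = 271400.00 mm³, ΣAȳ = 946400.00 mm³.
x̄ = 271400.00/6760.00 = 40.15 mm; ȳ = 946400.00/6760.00 = 140.00 mm.

x̄ = 40.15 mm, ȳ = 140.00 mm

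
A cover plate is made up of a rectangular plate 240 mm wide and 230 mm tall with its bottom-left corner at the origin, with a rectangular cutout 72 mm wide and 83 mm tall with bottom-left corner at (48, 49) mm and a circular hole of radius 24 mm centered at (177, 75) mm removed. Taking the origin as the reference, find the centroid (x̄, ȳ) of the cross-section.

plate: A = 240 × 230 = 55200.00, centroid at (120.00, 115.00).
hole 1: A = −(72 × 83) = -5976.00, centroid at (84.00, 90.50).
hole 2: A = −π·24² = -1809.56, centroid at (177.00, 75.00).
ΣA = 47414.44 mm², ΣAx̄ = 5801724.35 mm³, ΣAȳ = 5671455.20 mm³.
x̄ = 5801724.35/47414.44 = 122.36 mm; ȳ = 5671455.20/47414.44 = 119.61 mm.

x̄ = 122.36 mm, ȳ = 119.61 mm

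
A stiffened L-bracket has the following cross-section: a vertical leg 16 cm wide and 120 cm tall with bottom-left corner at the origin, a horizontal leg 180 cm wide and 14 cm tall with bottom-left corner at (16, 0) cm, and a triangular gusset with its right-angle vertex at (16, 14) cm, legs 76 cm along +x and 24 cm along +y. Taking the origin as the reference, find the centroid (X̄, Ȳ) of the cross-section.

Part | A | x̄ᵢ | ȳᵢ | A·x̄ᵢ | A·ȳᵢ
vertical leg | 1920.00 | 8.00 | 60.00 | 15360.00 | 115200.00
horizontal leg | 2520.00 | 106.00 | 7.00 | 267120.00 | 17640.00
gusset | 912.00 | 41.33 | 22.00 | 37696.00 | 20064.00
Σ | 5352.00 |  |  | 320176.00 | 152904.00
X̄ = 320176.00 / 5352.00 = 59.82 cm
Ȳ = 152904.00 / 5352.00 = 28.57 cm

X̄ = 59.82 cm, Ȳ = 28.57 cm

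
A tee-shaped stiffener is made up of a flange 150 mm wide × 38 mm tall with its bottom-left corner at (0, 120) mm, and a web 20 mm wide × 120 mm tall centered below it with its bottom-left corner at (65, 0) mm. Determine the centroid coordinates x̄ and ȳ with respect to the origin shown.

x̄ = 75.00 mm, ȳ = 115.59 mm

web: A = 20 × 120 = 2400.00, centroid at (75.00, 60.00).
flange: A = 150 × 38 = 5700.00, centroid at (75.00, 139.00).
ΣA = 8100.00 mm², ΣAx̄ = 607500.00 mm³, ΣAȳ = 936300.00 mm³.
x̄ = 607500.00/8100.00 = 75.00 mm; ȳ = 936300.00/8100.00 = 115.59 mm.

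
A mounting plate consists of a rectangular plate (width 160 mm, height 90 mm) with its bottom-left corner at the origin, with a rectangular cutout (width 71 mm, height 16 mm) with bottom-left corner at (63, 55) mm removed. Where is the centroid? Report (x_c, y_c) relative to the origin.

Part | A | x̄ᵢ | ȳᵢ | A·x̄ᵢ | A·ȳᵢ
plate | 14400.00 | 80.00 | 45.00 | 1152000.00 | 648000.00
hole | -1136.00 | 98.50 | 63.00 | -111896.00 | -71568.00
Σ | 13264.00 |  |  | 1040104.00 | 576432.00
x_c = 1040104.00 / 13264.00 = 78.42 mm
y_c = 576432.00 / 13264.00 = 43.46 mm

x_c = 78.42 mm, y_c = 43.46 mm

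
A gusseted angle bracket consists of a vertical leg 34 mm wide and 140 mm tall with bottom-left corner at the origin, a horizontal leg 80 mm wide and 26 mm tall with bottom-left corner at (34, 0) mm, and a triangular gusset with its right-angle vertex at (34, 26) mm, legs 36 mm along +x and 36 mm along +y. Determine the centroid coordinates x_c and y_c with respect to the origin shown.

Part | A | x̄ᵢ | ȳᵢ | A·x̄ᵢ | A·ȳᵢ
vertical leg | 4760.00 | 17.00 | 70.00 | 80920.00 | 333200.00
horizontal leg | 2080.00 | 74.00 | 13.00 | 153920.00 | 27040.00
gusset | 648.00 | 46.00 | 38.00 | 29808.00 | 24624.00
Σ | 7488.00 |  |  | 264648.00 | 384864.00
x_c = 264648.00 / 7488.00 = 35.34 mm
y_c = 384864.00 / 7488.00 = 51.40 mm

x_c = 35.34 mm, y_c = 51.40 mm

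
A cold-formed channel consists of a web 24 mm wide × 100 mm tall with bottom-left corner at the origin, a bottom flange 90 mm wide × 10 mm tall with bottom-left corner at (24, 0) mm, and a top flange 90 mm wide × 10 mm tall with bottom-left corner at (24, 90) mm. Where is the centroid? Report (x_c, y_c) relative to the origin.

x_c = 36.43 mm, y_c = 50.00 mm

web: A = 24 × 100 = 2400.00, centroid at (12.00, 50.00).
bottom flange: A = 90 × 10 = 900.00, centroid at (69.00, 5.00).
top flange: A = 90 × 10 = 900.00, centroid at (69.00, 95.00).
ΣA = 4200.00 mm², ΣAx_c = 153000.00 mm³, ΣAy_c = 210000.00 mm³.
x_c = 153000.00/4200.00 = 36.43 mm; y_c = 210000.00/4200.00 = 50.00 mm.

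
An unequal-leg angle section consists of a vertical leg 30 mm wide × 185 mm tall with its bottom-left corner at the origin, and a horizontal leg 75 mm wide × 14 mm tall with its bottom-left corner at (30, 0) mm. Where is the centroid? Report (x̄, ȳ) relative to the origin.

x̄ = 23.35 mm, ȳ = 78.90 mm

vertical leg: A = 30 × 185 = 5550.00, centroid at (15.00, 92.50).
horizontal leg: A = 75 × 14 = 1050.00, centroid at (67.50, 7.00).
ΣA = 6600.00 mm²
ΣAx̄ = (5550.00)(15.00) + (1050.00)(67.50) = 154125.00 mm³
ΣAȳ = (5550.00)(92.50) + (1050.00)(7.00) = 520725.00 mm³
x̄ = 154125.00 / 6600.00 = 23.35 mm
ȳ = 520725.00 / 6600.00 = 78.90 mm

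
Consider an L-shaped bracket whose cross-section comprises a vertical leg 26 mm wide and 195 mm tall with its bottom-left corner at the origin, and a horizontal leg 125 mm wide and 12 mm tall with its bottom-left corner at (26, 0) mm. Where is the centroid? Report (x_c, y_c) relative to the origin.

Part | A | x̄ᵢ | ȳᵢ | A·x̄ᵢ | A·ȳᵢ
vertical leg | 5070.00 | 13.00 | 97.50 | 65910.00 | 494325.00
horizontal leg | 1500.00 | 88.50 | 6.00 | 132750.00 | 9000.00
Σ | 6570.00 |  |  | 198660.00 | 503325.00
x_c = 198660.00 / 6570.00 = 30.24 mm
y_c = 503325.00 / 6570.00 = 76.61 mm

x_c = 30.24 mm, y_c = 76.61 mm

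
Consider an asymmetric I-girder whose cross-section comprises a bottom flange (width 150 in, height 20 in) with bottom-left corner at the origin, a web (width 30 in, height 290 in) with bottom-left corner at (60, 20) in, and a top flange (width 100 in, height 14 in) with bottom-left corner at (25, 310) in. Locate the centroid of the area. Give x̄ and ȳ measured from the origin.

x̄ = 75.00 in, ȳ = 145.75 in

Part | A | x̄ᵢ | ȳᵢ | A·x̄ᵢ | A·ȳᵢ
bottom flange | 3000.00 | 75.00 | 10.00 | 225000.00 | 30000.00
web | 8700.00 | 75.00 | 165.00 | 652500.00 | 1435500.00
top flange | 1400.00 | 75.00 | 317.00 | 105000.00 | 443800.00
Σ | 13100.00 |  |  | 982500.00 | 1909300.00
x̄ = 982500.00 / 13100.00 = 75.00 in
ȳ = 1909300.00 / 13100.00 = 145.75 in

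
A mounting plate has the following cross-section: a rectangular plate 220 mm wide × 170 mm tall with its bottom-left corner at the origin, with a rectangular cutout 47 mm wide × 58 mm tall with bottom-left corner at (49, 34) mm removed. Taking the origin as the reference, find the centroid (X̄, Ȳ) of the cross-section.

X̄ = 112.95 mm, Ȳ = 86.73 mm

plate: A = 220 × 170 = 37400.00, centroid at (110.00, 85.00).
hole: A = −(47 × 58) = -2726.00, centroid at (72.50, 63.00).
ΣA = 34674.00 mm²
ΣAX̄ = (37400.00)(110.00) + (-2726.00)(72.50) = 3916365.00 mm³
ΣAȲ = (37400.00)(85.00) + (-2726.00)(63.00) = 3007262.00 mm³
X̄ = 3916365.00 / 34674.00 = 112.95 mm
Ȳ = 3007262.00 / 34674.00 = 86.73 mm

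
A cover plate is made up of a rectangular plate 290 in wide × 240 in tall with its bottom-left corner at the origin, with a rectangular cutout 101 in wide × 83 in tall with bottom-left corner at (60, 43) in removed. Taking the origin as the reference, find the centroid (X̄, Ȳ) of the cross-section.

X̄ = 149.72 in, Ȳ = 124.86 in

Part | A | x̄ᵢ | ȳᵢ | A·x̄ᵢ | A·ȳᵢ
plate | 69600.00 | 145.00 | 120.00 | 10092000.00 | 8352000.00
hole | -8383.00 | 110.50 | 84.50 | -926321.50 | -708363.50
Σ | 61217.00 |  |  | 9165678.50 | 7643636.50
X̄ = 9165678.50 / 61217.00 = 149.72 in
Ȳ = 7643636.50 / 61217.00 = 124.86 in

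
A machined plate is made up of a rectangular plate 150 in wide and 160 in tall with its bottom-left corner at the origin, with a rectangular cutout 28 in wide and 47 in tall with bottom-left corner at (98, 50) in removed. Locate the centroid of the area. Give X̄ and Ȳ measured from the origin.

plate: A = 150 × 160 = 24000.00, centroid at (75.00, 80.00).
hole: A = −(28 × 47) = -1316.00, centroid at (112.00, 73.50).
ΣA = 22684.00 in²
ΣAX̄ = (24000.00)(75.00) + (-1316.00)(112.00) = 1652608.00 in³
ΣAȲ = (24000.00)(80.00) + (-1316.00)(73.50) = 1823274.00 in³
X̄ = 1652608.00 / 22684.00 = 72.85 in
Ȳ = 1823274.00 / 22684.00 = 80.38 in

X̄ = 72.85 in, Ȳ = 80.38 in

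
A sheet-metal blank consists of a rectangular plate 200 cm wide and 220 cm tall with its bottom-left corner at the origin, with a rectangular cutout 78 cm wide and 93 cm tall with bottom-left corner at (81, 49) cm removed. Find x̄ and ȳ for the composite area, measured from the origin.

Part | A | x̄ᵢ | ȳᵢ | A·x̄ᵢ | A·ȳᵢ
plate | 44000.00 | 100.00 | 110.00 | 4400000.00 | 4840000.00
hole | -7254.00 | 120.00 | 95.50 | -870480.00 | -692757.00
Σ | 36746.00 |  |  | 3529520.00 | 4147243.00
x̄ = 3529520.00 / 36746.00 = 96.05 cm
ȳ = 4147243.00 / 36746.00 = 112.86 cm

x̄ = 96.05 cm, ȳ = 112.86 cm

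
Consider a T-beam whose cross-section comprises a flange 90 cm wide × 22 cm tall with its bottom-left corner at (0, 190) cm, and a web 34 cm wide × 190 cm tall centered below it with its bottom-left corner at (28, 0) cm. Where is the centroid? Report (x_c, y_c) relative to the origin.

web: A = 34 × 190 = 6460.00, centroid at (45.00, 95.00).
flange: A = 90 × 22 = 1980.00, centroid at (45.00, 201.00).
ΣA = 8440.00 cm²
ΣAx_c = (6460.00)(45.00) + (1980.00)(45.00) = 379800.00 cm³
ΣAy_c = (6460.00)(95.00) + (1980.00)(201.00) = 1011680.00 cm³
x_c = 379800.00 / 8440.00 = 45.00 cm
y_c = 1011680.00 / 8440.00 = 119.87 cm

x_c = 45.00 cm, y_c = 119.87 cm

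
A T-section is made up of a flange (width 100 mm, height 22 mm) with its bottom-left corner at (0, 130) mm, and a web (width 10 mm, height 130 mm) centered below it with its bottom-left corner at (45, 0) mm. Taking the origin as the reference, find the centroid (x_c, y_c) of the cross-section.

x_c = 50.00 mm, y_c = 112.77 mm

web: A = 10 × 130 = 1300.00, centroid at (50.00, 65.00).
flange: A = 100 × 22 = 2200.00, centroid at (50.00, 141.00).
ΣA = 3500.00 mm²
ΣAx_c = (1300.00)(50.00) + (2200.00)(50.00) = 175000.00 mm³
ΣAy_c = (1300.00)(65.00) + (2200.00)(141.00) = 394700.00 mm³
x_c = 175000.00 / 3500.00 = 50.00 mm
y_c = 394700.00 / 3500.00 = 112.77 mm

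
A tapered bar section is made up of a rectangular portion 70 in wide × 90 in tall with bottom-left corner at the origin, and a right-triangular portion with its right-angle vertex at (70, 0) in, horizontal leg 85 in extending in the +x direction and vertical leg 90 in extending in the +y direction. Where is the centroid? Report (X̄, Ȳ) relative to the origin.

rectangular portion: A = 70 × 90 = 6300.00, centroid at (35.00, 45.00).
triangular portion: A = ½·85·90 = 3825.00, centroid at (98.33, 30.00).
ΣA = 10125.00 in², ΣAX̄ = 596625.00 in³, ΣAȲ = 398250.00 in³.
X̄ = 596625.00/10125.00 = 58.93 in; Ȳ = 398250.00/10125.00 = 39.33 in.

X̄ = 58.93 in, Ȳ = 39.33 in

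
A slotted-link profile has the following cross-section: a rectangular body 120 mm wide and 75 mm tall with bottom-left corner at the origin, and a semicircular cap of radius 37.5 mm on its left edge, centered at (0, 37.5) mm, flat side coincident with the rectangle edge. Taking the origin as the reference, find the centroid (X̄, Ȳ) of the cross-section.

X̄ = 45.04 mm, Ȳ = 37.50 mm

rectangular body: A = 120 × 75 = 9000.00, centroid at (60.00, 37.50).
semicircular end: A = ½π·37.5² = 2208.93, centroid at (-15.92, 37.50).
ΣA = 11208.93 mm², ΣAX̄ = 504843.75 mm³, ΣAȲ = 420334.96 mm³.
X̄ = 504843.75/11208.93 = 45.04 mm; Ȳ = 420334.96/11208.93 = 37.50 mm.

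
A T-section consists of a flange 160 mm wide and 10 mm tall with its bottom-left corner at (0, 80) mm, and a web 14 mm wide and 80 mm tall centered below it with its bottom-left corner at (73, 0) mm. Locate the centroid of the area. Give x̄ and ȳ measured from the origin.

Part | A | x̄ᵢ | ȳᵢ | A·x̄ᵢ | A·ȳᵢ
web | 1120.00 | 80.00 | 40.00 | 89600.00 | 44800.00
flange | 1600.00 | 80.00 | 85.00 | 128000.00 | 136000.00
Σ | 2720.00 |  |  | 217600.00 | 180800.00
x̄ = 217600.00 / 2720.00 = 80.00 mm
ȳ = 180800.00 / 2720.00 = 66.47 mm

x̄ = 80.00 mm, ȳ = 66.47 mm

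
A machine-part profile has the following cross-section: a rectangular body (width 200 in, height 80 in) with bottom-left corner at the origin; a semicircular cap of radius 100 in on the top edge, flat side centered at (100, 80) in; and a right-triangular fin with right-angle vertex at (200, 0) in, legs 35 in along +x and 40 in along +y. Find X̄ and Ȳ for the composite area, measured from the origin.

rectangular body: A = 200 × 80 = 16000.00, centroid at (100.00, 40.00).
semicircular top: A = ½π·100² = 15707.96, centroid at (100.00, 122.44).
triangular fin: A = ½·35·40 = 700.00, centroid at (211.67, 13.33).
ΣA = 32407.96 in²
ΣAX̄ = (16000.00)(100.00) + (15707.96)(100.00) + (700.00)(211.67) = 3318962.99 in³
ΣAȲ = (16000.00)(40.00) + (15707.96)(122.44) + (700.00)(13.33) = 2572637.06 in³
X̄ = 3318962.99 / 32407.96 = 102.41 in
Ȳ = 2572637.06 / 32407.96 = 79.38 in

X̄ = 102.41 in, Ȳ = 79.38 in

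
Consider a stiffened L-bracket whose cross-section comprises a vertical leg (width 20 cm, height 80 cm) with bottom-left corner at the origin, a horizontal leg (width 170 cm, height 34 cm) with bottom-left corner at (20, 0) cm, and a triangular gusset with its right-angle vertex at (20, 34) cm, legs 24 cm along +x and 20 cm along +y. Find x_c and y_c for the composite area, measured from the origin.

x_c = 82.63 cm, y_c = 22.57 cm

vertical leg: A = 20 × 80 = 1600.00, centroid at (10.00, 40.00).
horizontal leg: A = 170 × 34 = 5780.00, centroid at (105.00, 17.00).
gusset: A = ½·24·20 = 240.00, centroid at (28.00, 40.67).
ΣA = 7620.00 cm², ΣAx_c = 629620.00 cm³, ΣAy_c = 172020.00 cm³.
x_c = 629620.00/7620.00 = 82.63 cm; y_c = 172020.00/7620.00 = 22.57 cm.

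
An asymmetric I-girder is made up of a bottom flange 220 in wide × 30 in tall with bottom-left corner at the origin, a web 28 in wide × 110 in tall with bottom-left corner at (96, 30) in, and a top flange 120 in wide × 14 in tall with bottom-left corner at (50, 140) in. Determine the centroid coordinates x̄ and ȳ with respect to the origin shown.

x̄ = 110.00 in, ȳ = 53.50 in

Part | A | x̄ᵢ | ȳᵢ | A·x̄ᵢ | A·ȳᵢ
bottom flange | 6600.00 | 110.00 | 15.00 | 726000.00 | 99000.00
web | 3080.00 | 110.00 | 85.00 | 338800.00 | 261800.00
top flange | 1680.00 | 110.00 | 147.00 | 184800.00 | 246960.00
Σ | 11360.00 |  |  | 1249600.00 | 607760.00
x̄ = 1249600.00 / 11360.00 = 110.00 in
ȳ = 607760.00 / 11360.00 = 53.50 in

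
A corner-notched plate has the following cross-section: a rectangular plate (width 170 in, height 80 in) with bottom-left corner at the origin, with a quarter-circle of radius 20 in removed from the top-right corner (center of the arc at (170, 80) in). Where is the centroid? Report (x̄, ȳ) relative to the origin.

x̄ = 83.19 in, ȳ = 39.25 in

plate: A = 170 × 80 = 13600.00, centroid at (85.00, 40.00).
removed quarter-circle: A = −¼π·20² = -314.16, centroid at (161.51, 71.51).
ΣA = 13285.84 in²
ΣAx̄ = (13600.00)(85.00) + (-314.16)(161.51) = 1105259.59 in³
ΣAȳ = (13600.00)(40.00) + (-314.16)(71.51) = 521533.93 in³
x̄ = 1105259.59 / 13285.84 = 83.19 in
ȳ = 521533.93 / 13285.84 = 39.25 in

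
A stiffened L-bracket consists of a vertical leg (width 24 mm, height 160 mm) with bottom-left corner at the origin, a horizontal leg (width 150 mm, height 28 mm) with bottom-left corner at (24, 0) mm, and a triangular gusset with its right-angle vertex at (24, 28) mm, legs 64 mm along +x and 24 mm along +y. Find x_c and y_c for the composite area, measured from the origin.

Part | A | x̄ᵢ | ȳᵢ | A·x̄ᵢ | A·ȳᵢ
vertical leg | 3840.00 | 12.00 | 80.00 | 46080.00 | 307200.00
horizontal leg | 4200.00 | 99.00 | 14.00 | 415800.00 | 58800.00
gusset | 768.00 | 45.33 | 36.00 | 34816.00 | 27648.00
Σ | 8808.00 |  |  | 496696.00 | 393648.00
x_c = 496696.00 / 8808.00 = 56.39 mm
y_c = 393648.00 / 8808.00 = 44.69 mm

x_c = 56.39 mm, y_c = 44.69 mm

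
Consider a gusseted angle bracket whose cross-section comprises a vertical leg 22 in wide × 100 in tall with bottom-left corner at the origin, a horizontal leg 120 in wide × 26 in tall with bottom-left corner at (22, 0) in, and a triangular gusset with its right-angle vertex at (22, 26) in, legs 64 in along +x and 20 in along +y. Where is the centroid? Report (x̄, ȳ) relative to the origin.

vertical leg: A = 22 × 100 = 2200.00, centroid at (11.00, 50.00).
horizontal leg: A = 120 × 26 = 3120.00, centroid at (82.00, 13.00).
gusset: A = ½·64·20 = 640.00, centroid at (43.33, 32.67).
ΣA = 5960.00 in², ΣAx̄ = 307773.33 in³, ΣAȳ = 171466.67 in³.
x̄ = 307773.33/5960.00 = 51.64 in; ȳ = 171466.67/5960.00 = 28.77 in.

x̄ = 51.64 in, ȳ = 28.77 in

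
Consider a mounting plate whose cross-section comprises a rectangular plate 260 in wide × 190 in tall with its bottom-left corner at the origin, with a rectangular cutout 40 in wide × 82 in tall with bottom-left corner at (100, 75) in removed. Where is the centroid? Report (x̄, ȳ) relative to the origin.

plate: A = 260 × 190 = 49400.00, centroid at (130.00, 95.00).
hole: A = −(40 × 82) = -3280.00, centroid at (120.00, 116.00).
ΣA = 46120.00 in²
ΣAx̄ = (49400.00)(130.00) + (-3280.00)(120.00) = 6028400.00 in³
ΣAȳ = (49400.00)(95.00) + (-3280.00)(116.00) = 4312520.00 in³
x̄ = 6028400.00 / 46120.00 = 130.71 in
ȳ = 4312520.00 / 46120.00 = 93.51 in

x̄ = 130.71 in, ȳ = 93.51 in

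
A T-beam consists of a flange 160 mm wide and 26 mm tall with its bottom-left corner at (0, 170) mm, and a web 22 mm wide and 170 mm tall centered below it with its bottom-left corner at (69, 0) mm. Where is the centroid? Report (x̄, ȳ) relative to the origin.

x̄ = 80.00 mm, ȳ = 136.61 mm

web: A = 22 × 170 = 3740.00, centroid at (80.00, 85.00).
flange: A = 160 × 26 = 4160.00, centroid at (80.00, 183.00).
ΣA = 7900.00 mm²
ΣAx̄ = (3740.00)(80.00) + (4160.00)(80.00) = 632000.00 mm³
ΣAȳ = (3740.00)(85.00) + (4160.00)(183.00) = 1079180.00 mm³
x̄ = 632000.00 / 7900.00 = 80.00 mm
ȳ = 1079180.00 / 7900.00 = 136.61 mm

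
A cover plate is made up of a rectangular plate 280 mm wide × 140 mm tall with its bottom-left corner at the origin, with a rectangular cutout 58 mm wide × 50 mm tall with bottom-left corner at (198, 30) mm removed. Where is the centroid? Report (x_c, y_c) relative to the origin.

x_c = 133.05 mm, y_c = 71.20 mm

plate: A = 280 × 140 = 39200.00, centroid at (140.00, 70.00).
hole: A = −(58 × 50) = -2900.00, centroid at (227.00, 55.00).
ΣA = 36300.00 mm²
ΣAx_c = (39200.00)(140.00) + (-2900.00)(227.00) = 4829700.00 mm³
ΣAy_c = (39200.00)(70.00) + (-2900.00)(55.00) = 2584500.00 mm³
x_c = 4829700.00 / 36300.00 = 133.05 mm
y_c = 2584500.00 / 36300.00 = 71.20 mm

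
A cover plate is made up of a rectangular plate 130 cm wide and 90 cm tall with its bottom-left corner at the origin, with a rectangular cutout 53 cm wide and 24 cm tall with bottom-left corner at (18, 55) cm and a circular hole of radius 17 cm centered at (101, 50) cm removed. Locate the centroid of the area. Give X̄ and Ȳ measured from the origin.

Part | A | x̄ᵢ | ȳᵢ | A·x̄ᵢ | A·ȳᵢ
plate | 11700.00 | 65.00 | 45.00 | 760500.00 | 526500.00
hole 1 | -1272.00 | 44.50 | 67.00 | -56604.00 | -85224.00
hole 2 | -907.92 | 101.00 | 50.00 | -91699.95 | -45396.01
Σ | 9520.08 |  |  | 612196.05 | 395879.99
X̄ = 612196.05 / 9520.08 = 64.31 cm
Ȳ = 395879.99 / 9520.08 = 41.58 cm

X̄ = 64.31 cm, Ȳ = 41.58 cm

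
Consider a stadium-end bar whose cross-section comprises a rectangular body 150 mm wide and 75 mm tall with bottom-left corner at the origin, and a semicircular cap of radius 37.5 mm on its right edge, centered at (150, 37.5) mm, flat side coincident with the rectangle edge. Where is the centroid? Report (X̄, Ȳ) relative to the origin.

X̄ = 89.92 mm, Ȳ = 37.50 mm

rectangular body: A = 150 × 75 = 11250.00, centroid at (75.00, 37.50).
semicircular end: A = ½π·37.5² = 2208.93, centroid at (165.92, 37.50).
ΣA = 13458.93 mm², ΣAX̄ = 1210246.10 mm³, ΣAȲ = 504709.96 mm³.
X̄ = 1210246.10/13458.93 = 89.92 mm; Ȳ = 504709.96/13458.93 = 37.50 mm.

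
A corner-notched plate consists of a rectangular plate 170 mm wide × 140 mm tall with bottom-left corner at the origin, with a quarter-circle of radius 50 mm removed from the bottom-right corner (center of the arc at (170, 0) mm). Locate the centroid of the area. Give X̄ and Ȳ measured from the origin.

plate: A = 170 × 140 = 23800.00, centroid at (85.00, 70.00).
removed quarter-circle: A = −¼π·50² = -1963.50, centroid at (148.78, 21.22).
ΣA = 21836.50 mm², ΣAX̄ = 1730872.45 mm³, ΣAȲ = 1624333.33 mm³.
X̄ = 1730872.45/21836.50 = 79.27 mm; Ȳ = 1624333.33/21836.50 = 74.39 mm.

X̄ = 79.27 mm, Ȳ = 74.39 mm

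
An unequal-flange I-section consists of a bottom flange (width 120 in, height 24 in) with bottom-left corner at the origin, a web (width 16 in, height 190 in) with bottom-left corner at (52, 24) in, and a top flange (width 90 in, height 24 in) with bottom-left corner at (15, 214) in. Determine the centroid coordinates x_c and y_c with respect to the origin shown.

x_c = 60.00 in, y_c = 109.47 in

bottom flange: A = 120 × 24 = 2880.00, centroid at (60.00, 12.00).
web: A = 16 × 190 = 3040.00, centroid at (60.00, 119.00).
top flange: A = 90 × 24 = 2160.00, centroid at (60.00, 226.00).
ΣA = 8080.00 in², ΣAx_c = 484800.00 in³, ΣAy_c = 884480.00 in³.
x_c = 484800.00/8080.00 = 60.00 in; y_c = 884480.00/8080.00 = 109.47 in.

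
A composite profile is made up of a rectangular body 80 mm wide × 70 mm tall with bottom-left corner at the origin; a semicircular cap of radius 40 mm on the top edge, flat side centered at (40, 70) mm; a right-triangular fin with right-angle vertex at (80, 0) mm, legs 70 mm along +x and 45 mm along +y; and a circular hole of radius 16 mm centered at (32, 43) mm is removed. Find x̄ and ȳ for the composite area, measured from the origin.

x̄ = 51.95 mm, ȳ = 45.43 mm

rectangular body: A = 80 × 70 = 5600.00, centroid at (40.00, 35.00).
semicircular top: A = ½π·40² = 2513.27, centroid at (40.00, 86.98).
triangular fin: A = ½·70·45 = 1575.00, centroid at (103.33, 15.00).
hole: A = −π·16² = -804.25, centroid at (32.00, 43.00).
ΣA = 8884.03 mm²
ΣAx̄ = (5600.00)(40.00) + (2513.27)(40.00) + (1575.00)(103.33) + (-804.25)(32.00) = 461545.04 mm³
ΣAȳ = (5600.00)(35.00) + (2513.27)(86.98) + (1575.00)(15.00) + (-804.25)(43.00) = 403638.20 mm³
x̄ = 461545.04 / 8884.03 = 51.95 mm
ȳ = 403638.20 / 8884.03 = 45.43 mm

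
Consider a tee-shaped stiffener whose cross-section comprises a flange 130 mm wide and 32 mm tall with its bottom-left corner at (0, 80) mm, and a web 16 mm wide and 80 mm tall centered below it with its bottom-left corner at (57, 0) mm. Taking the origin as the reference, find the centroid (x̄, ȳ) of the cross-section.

web: A = 16 × 80 = 1280.00, centroid at (65.00, 40.00).
flange: A = 130 × 32 = 4160.00, centroid at (65.00, 96.00).
ΣA = 5440.00 mm²
ΣAx̄ = (1280.00)(65.00) + (4160.00)(65.00) = 353600.00 mm³
ΣAȳ = (1280.00)(40.00) + (4160.00)(96.00) = 450560.00 mm³
x̄ = 353600.00 / 5440.00 = 65.00 mm
ȳ = 450560.00 / 5440.00 = 82.82 mm

x̄ = 65.00 mm, ȳ = 82.82 mm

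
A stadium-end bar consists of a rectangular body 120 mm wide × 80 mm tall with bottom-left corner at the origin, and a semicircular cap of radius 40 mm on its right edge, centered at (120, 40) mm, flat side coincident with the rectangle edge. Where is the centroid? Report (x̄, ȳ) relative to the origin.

x̄ = 75.97 mm, ȳ = 40.00 mm

rectangular body: A = 120 × 80 = 9600.00, centroid at (60.00, 40.00).
semicircular end: A = ½π·40² = 2513.27, centroid at (136.98, 40.00).
ΣA = 12113.27 mm²
ΣAx̄ = (9600.00)(60.00) + (2513.27)(136.98) = 920259.56 mm³
ΣAȳ = (9600.00)(40.00) + (2513.27)(40.00) = 484530.96 mm³
x̄ = 920259.56 / 12113.27 = 75.97 mm
ȳ = 484530.96 / 12113.27 = 40.00 mm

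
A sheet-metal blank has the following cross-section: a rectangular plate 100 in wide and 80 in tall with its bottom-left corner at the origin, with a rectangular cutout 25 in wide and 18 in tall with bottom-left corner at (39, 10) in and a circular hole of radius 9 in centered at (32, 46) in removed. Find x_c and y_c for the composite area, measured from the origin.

Part | A | x̄ᵢ | ȳᵢ | A·x̄ᵢ | A·ȳᵢ
plate | 8000.00 | 50.00 | 40.00 | 400000.00 | 320000.00
hole 1 | -450.00 | 51.50 | 19.00 | -23175.00 | -8550.00
hole 2 | -254.47 | 32.00 | 46.00 | -8143.01 | -11705.57
Σ | 7295.53 |  |  | 368681.99 | 299744.43
x_c = 368681.99 / 7295.53 = 50.54 in
y_c = 299744.43 / 7295.53 = 41.09 in

x_c = 50.54 in, y_c = 41.09 in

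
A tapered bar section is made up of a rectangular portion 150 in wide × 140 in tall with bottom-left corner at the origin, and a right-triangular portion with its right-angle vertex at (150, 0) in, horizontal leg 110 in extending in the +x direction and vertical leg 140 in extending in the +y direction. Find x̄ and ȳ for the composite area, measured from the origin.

rectangular portion: A = 150 × 140 = 21000.00, centroid at (75.00, 70.00).
triangular portion: A = ½·110·140 = 7700.00, centroid at (186.67, 46.67).
ΣA = 28700.00 in²
ΣAx̄ = (21000.00)(75.00) + (7700.00)(186.67) = 3012333.33 in³
ΣAȳ = (21000.00)(70.00) + (7700.00)(46.67) = 1829333.33 in³
x̄ = 3012333.33 / 28700.00 = 104.96 in
ȳ = 1829333.33 / 28700.00 = 63.74 in

x̄ = 104.96 in, ȳ = 63.74 in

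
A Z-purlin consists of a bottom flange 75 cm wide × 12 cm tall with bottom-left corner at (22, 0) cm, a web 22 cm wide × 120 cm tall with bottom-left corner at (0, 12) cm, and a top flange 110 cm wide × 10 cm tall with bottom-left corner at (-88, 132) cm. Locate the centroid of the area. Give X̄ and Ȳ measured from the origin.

X̄ = 9.98 cm, Ȳ = 74.61 cm

Part | A | x̄ᵢ | ȳᵢ | A·x̄ᵢ | A·ȳᵢ
bottom flange | 900.00 | 59.50 | 6.00 | 53550.00 | 5400.00
web | 2640.00 | 11.00 | 72.00 | 29040.00 | 190080.00
top flange | 1100.00 | -33.00 | 137.00 | -36300.00 | 150700.00
Σ | 4640.00 |  |  | 46290.00 | 346180.00
X̄ = 46290.00 / 4640.00 = 9.98 cm
Ȳ = 346180.00 / 4640.00 = 74.61 cm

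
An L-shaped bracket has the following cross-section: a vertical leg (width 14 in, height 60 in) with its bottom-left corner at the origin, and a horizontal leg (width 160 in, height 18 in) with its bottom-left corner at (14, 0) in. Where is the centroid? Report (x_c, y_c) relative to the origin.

x_c = 74.35 in, y_c = 13.74 in

vertical leg: A = 14 × 60 = 840.00, centroid at (7.00, 30.00).
horizontal leg: A = 160 × 18 = 2880.00, centroid at (94.00, 9.00).
ΣA = 3720.00 in², ΣAx_c = 276600.00 in³, ΣAy_c = 51120.00 in³.
x_c = 276600.00/3720.00 = 74.35 in; y_c = 51120.00/3720.00 = 13.74 in.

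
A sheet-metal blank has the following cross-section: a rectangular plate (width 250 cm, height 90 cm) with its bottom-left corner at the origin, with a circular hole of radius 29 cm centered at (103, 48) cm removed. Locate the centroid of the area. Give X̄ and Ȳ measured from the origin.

plate: A = 250 × 90 = 22500.00, centroid at (125.00, 45.00).
hole: A = −π·29² = -2642.08, centroid at (103.00, 48.00).
ΣA = 19857.92 cm²
ΣAX̄ = (22500.00)(125.00) + (-2642.08)(103.00) = 2540365.82 cm³
ΣAȲ = (22500.00)(45.00) + (-2642.08)(48.00) = 885680.19 cm³
X̄ = 2540365.82 / 19857.92 = 127.93 cm
Ȳ = 885680.19 / 19857.92 = 44.60 cm

X̄ = 127.93 cm, Ȳ = 44.60 cm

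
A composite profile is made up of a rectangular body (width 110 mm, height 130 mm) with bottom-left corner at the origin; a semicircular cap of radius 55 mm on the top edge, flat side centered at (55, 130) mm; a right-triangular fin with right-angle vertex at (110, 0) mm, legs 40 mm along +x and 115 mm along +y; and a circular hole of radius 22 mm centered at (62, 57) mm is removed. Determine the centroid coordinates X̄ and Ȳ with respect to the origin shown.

rectangular body: A = 110 × 130 = 14300.00, centroid at (55.00, 65.00).
semicircular top: A = ½π·55² = 4751.66, centroid at (55.00, 153.34).
triangular fin: A = ½·40·115 = 2300.00, centroid at (123.33, 38.33).
hole: A = −π·22² = -1520.53, centroid at (62.00, 57.00).
ΣA = 19831.13 mm²
ΣAX̄ = (14300.00)(55.00) + (4751.66)(55.00) + (2300.00)(123.33) + (-1520.53)(62.00) = 1237234.99 mm³
ΣAȲ = (14300.00)(65.00) + (4751.66)(153.34) + (2300.00)(38.33) + (-1520.53)(57.00) = 1659628.73 mm³
X̄ = 1237234.99 / 19831.13 = 62.39 mm
Ȳ = 1659628.73 / 19831.13 = 83.69 mm

X̄ = 62.39 mm, Ȳ = 83.69 mm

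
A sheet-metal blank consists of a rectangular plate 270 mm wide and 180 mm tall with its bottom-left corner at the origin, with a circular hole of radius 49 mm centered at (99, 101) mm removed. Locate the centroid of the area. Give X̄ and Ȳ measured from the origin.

plate: A = 270 × 180 = 48600.00, centroid at (135.00, 90.00).
hole: A = −π·49² = -7542.96, centroid at (99.00, 101.00).
ΣA = 41057.04 mm²
ΣAX̄ = (48600.00)(135.00) + (-7542.96)(99.00) = 5814246.57 mm³
ΣAȲ = (48600.00)(90.00) + (-7542.96)(101.00) = 3612160.64 mm³
X̄ = 5814246.57 / 41057.04 = 141.61 mm
Ȳ = 3612160.64 / 41057.04 = 87.98 mm

X̄ = 141.61 mm, Ȳ = 87.98 mm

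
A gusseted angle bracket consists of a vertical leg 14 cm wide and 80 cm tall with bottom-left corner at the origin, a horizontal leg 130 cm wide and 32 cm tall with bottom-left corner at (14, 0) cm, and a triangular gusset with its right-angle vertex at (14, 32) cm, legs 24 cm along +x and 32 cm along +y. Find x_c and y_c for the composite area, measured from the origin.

vertical leg: A = 14 × 80 = 1120.00, centroid at (7.00, 40.00).
horizontal leg: A = 130 × 32 = 4160.00, centroid at (79.00, 16.00).
gusset: A = ½·24·32 = 384.00, centroid at (22.00, 42.67).
ΣA = 5664.00 cm²
ΣAx_c = (1120.00)(7.00) + (4160.00)(79.00) + (384.00)(22.00) = 344928.00 cm³
ΣAy_c = (1120.00)(40.00) + (4160.00)(16.00) + (384.00)(42.67) = 127744.00 cm³
x_c = 344928.00 / 5664.00 = 60.90 cm
y_c = 127744.00 / 5664.00 = 22.55 cm

x_c = 60.90 cm, y_c = 22.55 cm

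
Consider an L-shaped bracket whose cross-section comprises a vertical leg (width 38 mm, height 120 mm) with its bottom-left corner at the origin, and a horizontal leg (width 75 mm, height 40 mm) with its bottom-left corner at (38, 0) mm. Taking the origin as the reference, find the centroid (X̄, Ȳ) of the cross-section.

vertical leg: A = 38 × 120 = 4560.00, centroid at (19.00, 60.00).
horizontal leg: A = 75 × 40 = 3000.00, centroid at (75.50, 20.00).
ΣA = 7560.00 mm²
ΣAX̄ = (4560.00)(19.00) + (3000.00)(75.50) = 313140.00 mm³
ΣAȲ = (4560.00)(60.00) + (3000.00)(20.00) = 333600.00 mm³
X̄ = 313140.00 / 7560.00 = 41.42 mm
Ȳ = 333600.00 / 7560.00 = 44.13 mm

X̄ = 41.42 mm, Ȳ = 44.13 mm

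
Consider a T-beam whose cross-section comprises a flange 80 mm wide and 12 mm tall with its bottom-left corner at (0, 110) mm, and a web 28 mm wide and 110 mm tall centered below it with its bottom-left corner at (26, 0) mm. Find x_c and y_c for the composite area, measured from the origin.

web: A = 28 × 110 = 3080.00, centroid at (40.00, 55.00).
flange: A = 80 × 12 = 960.00, centroid at (40.00, 116.00).
ΣA = 4040.00 mm²
ΣAx_c = (3080.00)(40.00) + (960.00)(40.00) = 161600.00 mm³
ΣAy_c = (3080.00)(55.00) + (960.00)(116.00) = 280760.00 mm³
x_c = 161600.00 / 4040.00 = 40.00 mm
y_c = 280760.00 / 4040.00 = 69.50 mm

x_c = 40.00 mm, y_c = 69.50 mm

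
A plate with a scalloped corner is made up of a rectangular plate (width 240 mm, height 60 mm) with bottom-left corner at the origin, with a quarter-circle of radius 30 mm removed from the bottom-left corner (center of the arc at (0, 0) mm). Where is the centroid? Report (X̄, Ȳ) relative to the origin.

plate: A = 240 × 60 = 14400.00, centroid at (120.00, 30.00).
removed quarter-circle: A = −¼π·30² = -706.86, centroid at (12.73, 12.73).
ΣA = 13693.14 mm², ΣAX̄ = 1719000.00 mm³, ΣAȲ = 423000.00 mm³.
X̄ = 1719000.00/13693.14 = 125.54 mm; Ȳ = 423000.00/13693.14 = 30.89 mm.

X̄ = 125.54 mm, Ȳ = 30.89 mm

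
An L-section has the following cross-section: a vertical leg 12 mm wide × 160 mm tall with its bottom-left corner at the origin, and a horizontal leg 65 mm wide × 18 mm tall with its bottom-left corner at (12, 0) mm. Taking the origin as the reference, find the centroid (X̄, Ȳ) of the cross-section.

X̄ = 20.58 mm, Ȳ = 53.12 mm

vertical leg: A = 12 × 160 = 1920.00, centroid at (6.00, 80.00).
horizontal leg: A = 65 × 18 = 1170.00, centroid at (44.50, 9.00).
ΣA = 3090.00 mm², ΣAX̄ = 63585.00 mm³, ΣAȲ = 164130.00 mm³.
X̄ = 63585.00/3090.00 = 20.58 mm; Ȳ = 164130.00/3090.00 = 53.12 mm.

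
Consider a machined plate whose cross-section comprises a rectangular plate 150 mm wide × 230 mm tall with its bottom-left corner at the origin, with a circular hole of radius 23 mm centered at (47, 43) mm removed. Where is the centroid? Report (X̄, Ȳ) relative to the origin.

plate: A = 150 × 230 = 34500.00, centroid at (75.00, 115.00).
hole: A = −π·23² = -1661.90, centroid at (47.00, 43.00).
ΣA = 32838.10 mm²
ΣAX̄ = (34500.00)(75.00) + (-1661.90)(47.00) = 2509390.58 mm³
ΣAȲ = (34500.00)(115.00) + (-1661.90)(43.00) = 3896038.19 mm³
X̄ = 2509390.58 / 32838.10 = 76.42 mm
Ȳ = 3896038.19 / 32838.10 = 118.64 mm

X̄ = 76.42 mm, Ȳ = 118.64 mm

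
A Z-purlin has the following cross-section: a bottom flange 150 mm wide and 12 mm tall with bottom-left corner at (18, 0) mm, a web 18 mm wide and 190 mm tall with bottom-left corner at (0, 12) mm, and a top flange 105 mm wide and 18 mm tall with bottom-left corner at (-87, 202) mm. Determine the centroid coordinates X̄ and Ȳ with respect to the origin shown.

Part | A | x̄ᵢ | ȳᵢ | A·x̄ᵢ | A·ȳᵢ
bottom flange | 1800.00 | 93.00 | 6.00 | 167400.00 | 10800.00
web | 3420.00 | 9.00 | 107.00 | 30780.00 | 365940.00
top flange | 1890.00 | -34.50 | 211.00 | -65205.00 | 398790.00
Σ | 7110.00 |  |  | 132975.00 | 775530.00
X̄ = 132975.00 / 7110.00 = 18.70 mm
Ȳ = 775530.00 / 7110.00 = 109.08 mm

X̄ = 18.70 mm, Ȳ = 109.08 mm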